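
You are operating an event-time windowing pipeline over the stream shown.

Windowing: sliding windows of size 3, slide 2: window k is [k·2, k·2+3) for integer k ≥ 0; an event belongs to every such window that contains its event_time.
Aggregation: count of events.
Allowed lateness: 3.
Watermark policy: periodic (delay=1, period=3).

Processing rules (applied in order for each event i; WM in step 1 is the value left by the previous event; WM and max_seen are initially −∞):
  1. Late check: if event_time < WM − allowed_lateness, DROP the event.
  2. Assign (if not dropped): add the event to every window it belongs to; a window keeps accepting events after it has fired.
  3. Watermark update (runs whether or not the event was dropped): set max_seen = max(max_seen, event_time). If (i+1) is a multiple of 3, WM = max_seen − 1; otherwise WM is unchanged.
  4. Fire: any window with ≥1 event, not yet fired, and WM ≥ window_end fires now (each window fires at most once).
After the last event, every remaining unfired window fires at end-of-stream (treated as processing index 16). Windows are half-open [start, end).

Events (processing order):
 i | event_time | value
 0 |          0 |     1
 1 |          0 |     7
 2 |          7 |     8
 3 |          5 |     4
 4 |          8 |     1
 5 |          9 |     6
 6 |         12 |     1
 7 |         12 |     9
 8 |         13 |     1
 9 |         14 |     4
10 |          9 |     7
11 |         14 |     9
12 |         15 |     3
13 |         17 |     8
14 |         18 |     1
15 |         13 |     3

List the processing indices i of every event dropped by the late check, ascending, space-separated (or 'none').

15

i=0 t=0 v=1: → [0,3); WM=−∞
i=1 t=0 v=7: → [0,3); WM=−∞
i=2 t=7 v=8: → [6,9); WM=6; [0,3) fires=2
i=3 t=5 v=4: → [4,7); WM=6
i=4 t=8 v=1: → [8,11),[6,9); WM=6
i=5 t=9 v=6: → [8,11); WM=8; [4,7) fires=1
i=6 t=12 v=1: → [12,15),[10,13); WM=8
i=7 t=12 v=9: → [12,15),[10,13); WM=8
i=8 t=13 v=1: → [12,15); WM=12; [6,9) fires=2 [8,11) fires=2
i=9 t=14 v=4: → [14,17),[12,15); WM=12
i=10 t=9 v=7: → [8,11); WM=12
i=11 t=14 v=9: → [14,17),[12,15); WM=13; [10,13) fires=2
i=12 t=15 v=3: → [14,17); WM=13
i=13 t=17 v=8: → [16,19); WM=13
i=14 t=18 v=1: → [18,21),[16,19); WM=17; [12,15) fires=5 [14,17) fires=3
i=15 t=13 v=3: DROP (t<17-3); WM=17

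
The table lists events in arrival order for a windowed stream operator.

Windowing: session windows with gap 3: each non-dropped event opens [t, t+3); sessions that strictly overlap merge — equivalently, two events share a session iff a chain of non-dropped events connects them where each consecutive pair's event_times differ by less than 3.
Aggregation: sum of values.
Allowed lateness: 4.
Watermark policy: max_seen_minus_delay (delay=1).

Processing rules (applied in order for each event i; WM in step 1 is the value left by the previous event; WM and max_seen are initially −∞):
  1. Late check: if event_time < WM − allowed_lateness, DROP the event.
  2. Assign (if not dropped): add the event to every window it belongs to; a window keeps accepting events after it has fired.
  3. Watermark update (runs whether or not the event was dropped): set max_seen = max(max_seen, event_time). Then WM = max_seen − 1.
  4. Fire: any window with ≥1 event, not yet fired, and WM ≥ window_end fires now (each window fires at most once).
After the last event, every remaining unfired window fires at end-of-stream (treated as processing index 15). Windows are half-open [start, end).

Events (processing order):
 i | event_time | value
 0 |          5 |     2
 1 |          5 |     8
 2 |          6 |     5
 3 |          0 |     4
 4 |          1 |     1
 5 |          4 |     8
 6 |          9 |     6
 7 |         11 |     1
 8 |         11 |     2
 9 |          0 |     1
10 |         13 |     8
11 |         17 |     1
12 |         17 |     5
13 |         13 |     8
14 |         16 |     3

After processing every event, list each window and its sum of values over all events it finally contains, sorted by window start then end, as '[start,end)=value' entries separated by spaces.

i=0 t=5 v=2: → [5,8); WM=4
i=1 t=5 v=8: → [5,8); WM=4
i=2 t=6 v=5: → [5,9); WM=5
i=3 t=0 v=4: DROP (t<5-4); WM=5
i=4 t=1 v=1: → [1,4); WM=5
i=5 t=4 v=8: → [4,9); WM=5
i=6 t=9 v=6: → [9,12); WM=8
i=7 t=11 v=1: → [9,14); WM=10
i=8 t=11 v=2: → [9,14); WM=10
i=9 t=0 v=1: DROP (t<10-4); WM=10
i=10 t=13 v=8: → [9,16); WM=12
i=11 t=17 v=1: → [17,20); WM=16
i=12 t=17 v=5: → [17,20); WM=16
i=13 t=13 v=8: → [9,16); WM=16
i=14 t=16 v=3: → [16,20); WM=16

[1,4)=1 [4,9)=23 [9,16)=25 [16,20)=9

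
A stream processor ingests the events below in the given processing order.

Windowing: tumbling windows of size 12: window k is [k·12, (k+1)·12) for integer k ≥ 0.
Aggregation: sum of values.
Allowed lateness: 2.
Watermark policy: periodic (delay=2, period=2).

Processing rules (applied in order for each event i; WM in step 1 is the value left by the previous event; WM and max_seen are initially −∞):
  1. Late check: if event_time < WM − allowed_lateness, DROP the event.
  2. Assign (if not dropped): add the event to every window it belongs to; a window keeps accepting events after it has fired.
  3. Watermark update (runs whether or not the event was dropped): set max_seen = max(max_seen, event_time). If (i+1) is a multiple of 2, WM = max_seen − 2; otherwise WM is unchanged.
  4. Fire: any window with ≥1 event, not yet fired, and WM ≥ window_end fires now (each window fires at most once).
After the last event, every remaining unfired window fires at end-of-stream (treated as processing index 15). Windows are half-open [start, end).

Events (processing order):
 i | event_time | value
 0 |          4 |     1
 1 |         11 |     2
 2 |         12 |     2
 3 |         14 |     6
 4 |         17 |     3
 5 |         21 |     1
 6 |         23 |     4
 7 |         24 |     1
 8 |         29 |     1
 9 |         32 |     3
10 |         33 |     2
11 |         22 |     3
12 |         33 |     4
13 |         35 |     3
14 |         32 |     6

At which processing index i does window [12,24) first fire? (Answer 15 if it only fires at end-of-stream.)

9

i=0 t=4 v=1: → [0,12); WM=−∞
i=1 t=11 v=2: → [0,12); WM=9
i=2 t=12 v=2: → [12,24); WM=9
i=3 t=14 v=6: → [12,24); WM=12; [0,12) fires=3
i=4 t=17 v=3: → [12,24); WM=12
i=5 t=21 v=1: → [12,24); WM=19
i=6 t=23 v=4: → [12,24); WM=19
i=7 t=24 v=1: → [24,36); WM=22
i=8 t=29 v=1: → [24,36); WM=22
i=9 t=32 v=3: → [24,36); WM=30; [12,24) fires=16
i=10 t=33 v=2: → [24,36); WM=30
i=11 t=22 v=3: DROP (t<30-2); WM=31
i=12 t=33 v=4: → [24,36); WM=31
i=13 t=35 v=3: → [24,36); WM=33
i=14 t=32 v=6: → [24,36); WM=33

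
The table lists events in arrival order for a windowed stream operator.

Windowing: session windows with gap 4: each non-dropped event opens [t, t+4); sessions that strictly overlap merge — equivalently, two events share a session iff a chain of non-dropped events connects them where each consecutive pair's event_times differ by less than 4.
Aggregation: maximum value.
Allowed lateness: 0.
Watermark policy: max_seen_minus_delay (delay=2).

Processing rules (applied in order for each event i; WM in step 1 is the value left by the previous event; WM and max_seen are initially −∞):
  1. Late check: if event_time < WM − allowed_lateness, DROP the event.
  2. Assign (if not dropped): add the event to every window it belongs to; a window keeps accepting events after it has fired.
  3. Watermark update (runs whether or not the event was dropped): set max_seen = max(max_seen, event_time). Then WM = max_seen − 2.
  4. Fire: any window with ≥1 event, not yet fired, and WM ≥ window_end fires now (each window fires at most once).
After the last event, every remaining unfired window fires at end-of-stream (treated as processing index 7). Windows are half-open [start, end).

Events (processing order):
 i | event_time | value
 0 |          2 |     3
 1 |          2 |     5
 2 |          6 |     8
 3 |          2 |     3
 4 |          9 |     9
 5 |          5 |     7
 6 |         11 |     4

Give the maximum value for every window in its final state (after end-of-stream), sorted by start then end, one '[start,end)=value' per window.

[2,6)=5 [6,15)=9

i=0 t=2 v=3: → [2,6); WM=0
i=1 t=2 v=5: → [2,6); WM=0
i=2 t=6 v=8: → [6,10); WM=4
i=3 t=2 v=3: DROP (t<4-0); WM=4
i=4 t=9 v=9: → [6,13); WM=7
i=5 t=5 v=7: DROP (t<7-0); WM=7
i=6 t=11 v=4: → [6,15); WM=9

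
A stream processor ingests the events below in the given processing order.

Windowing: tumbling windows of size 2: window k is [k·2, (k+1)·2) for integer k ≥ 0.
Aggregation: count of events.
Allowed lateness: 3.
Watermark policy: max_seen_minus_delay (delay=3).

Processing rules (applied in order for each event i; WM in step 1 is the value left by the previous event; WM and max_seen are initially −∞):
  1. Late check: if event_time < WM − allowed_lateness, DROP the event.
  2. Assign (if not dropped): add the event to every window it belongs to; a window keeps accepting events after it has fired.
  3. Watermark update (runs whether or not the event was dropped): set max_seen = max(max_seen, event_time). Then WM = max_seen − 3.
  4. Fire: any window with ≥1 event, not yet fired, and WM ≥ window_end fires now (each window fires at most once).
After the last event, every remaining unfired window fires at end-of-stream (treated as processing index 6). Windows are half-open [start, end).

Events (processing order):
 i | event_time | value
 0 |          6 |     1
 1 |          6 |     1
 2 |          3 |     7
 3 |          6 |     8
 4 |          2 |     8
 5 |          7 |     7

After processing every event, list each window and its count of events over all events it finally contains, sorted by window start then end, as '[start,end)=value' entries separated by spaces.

[2,4)=2 [6,8)=4

i=0 t=6 v=1: → [6,8); WM=3
i=1 t=6 v=1: → [6,8); WM=3
i=2 t=3 v=7: → [2,4); WM=3
i=3 t=6 v=8: → [6,8); WM=3
i=4 t=2 v=8: → [2,4); WM=3
i=5 t=7 v=7: → [6,8); WM=4; [2,4) fires=2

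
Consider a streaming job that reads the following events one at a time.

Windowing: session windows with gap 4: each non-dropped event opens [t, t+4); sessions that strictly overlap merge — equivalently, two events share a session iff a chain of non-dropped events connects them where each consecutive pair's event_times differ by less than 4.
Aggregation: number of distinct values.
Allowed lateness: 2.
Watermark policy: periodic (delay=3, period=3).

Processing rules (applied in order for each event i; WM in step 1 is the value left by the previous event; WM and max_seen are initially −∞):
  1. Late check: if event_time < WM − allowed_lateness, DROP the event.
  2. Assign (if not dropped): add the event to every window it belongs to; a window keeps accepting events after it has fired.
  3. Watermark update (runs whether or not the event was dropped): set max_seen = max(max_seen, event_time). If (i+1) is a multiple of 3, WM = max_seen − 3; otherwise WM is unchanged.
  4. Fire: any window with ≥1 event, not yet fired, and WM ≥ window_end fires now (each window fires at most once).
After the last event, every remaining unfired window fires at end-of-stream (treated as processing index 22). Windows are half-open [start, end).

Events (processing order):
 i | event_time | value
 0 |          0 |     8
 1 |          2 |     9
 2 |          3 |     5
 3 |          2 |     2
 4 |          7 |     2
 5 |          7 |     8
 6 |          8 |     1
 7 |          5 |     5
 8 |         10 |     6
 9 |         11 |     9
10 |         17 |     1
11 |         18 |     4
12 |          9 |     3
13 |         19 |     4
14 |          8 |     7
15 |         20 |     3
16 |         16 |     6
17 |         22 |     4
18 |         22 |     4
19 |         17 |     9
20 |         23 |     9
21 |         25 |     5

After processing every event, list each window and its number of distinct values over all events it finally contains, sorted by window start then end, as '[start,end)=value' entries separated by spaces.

i=0 t=0 v=8: → [0,4); WM=−∞
i=1 t=2 v=9: → [0,6); WM=−∞
i=2 t=3 v=5: → [0,7); WM=0
i=3 t=2 v=2: → [0,7); WM=0
i=4 t=7 v=2: → [7,11); WM=0
i=5 t=7 v=8: → [7,11); WM=4
i=6 t=8 v=1: → [7,12); WM=4
i=7 t=5 v=5: → [0,12); WM=4
i=8 t=10 v=6: → [0,14); WM=7
i=9 t=11 v=9: → [0,15); WM=7
i=10 t=17 v=1: → [17,21); WM=7
i=11 t=18 v=4: → [17,22); WM=15
i=12 t=9 v=3: DROP (t<15-2); WM=15
i=13 t=19 v=4: → [17,23); WM=15
i=14 t=8 v=7: DROP (t<15-2); WM=16
i=15 t=20 v=3: → [17,24); WM=16
i=16 t=16 v=6: → [16,24); WM=16
i=17 t=22 v=4: → [16,26); WM=19
i=18 t=22 v=4: → [16,26); WM=19
i=19 t=17 v=9: → [16,26); WM=19
i=20 t=23 v=9: → [16,27); WM=20
i=21 t=25 v=5: → [16,29); WM=20

[0,15)=6 [16,29)=6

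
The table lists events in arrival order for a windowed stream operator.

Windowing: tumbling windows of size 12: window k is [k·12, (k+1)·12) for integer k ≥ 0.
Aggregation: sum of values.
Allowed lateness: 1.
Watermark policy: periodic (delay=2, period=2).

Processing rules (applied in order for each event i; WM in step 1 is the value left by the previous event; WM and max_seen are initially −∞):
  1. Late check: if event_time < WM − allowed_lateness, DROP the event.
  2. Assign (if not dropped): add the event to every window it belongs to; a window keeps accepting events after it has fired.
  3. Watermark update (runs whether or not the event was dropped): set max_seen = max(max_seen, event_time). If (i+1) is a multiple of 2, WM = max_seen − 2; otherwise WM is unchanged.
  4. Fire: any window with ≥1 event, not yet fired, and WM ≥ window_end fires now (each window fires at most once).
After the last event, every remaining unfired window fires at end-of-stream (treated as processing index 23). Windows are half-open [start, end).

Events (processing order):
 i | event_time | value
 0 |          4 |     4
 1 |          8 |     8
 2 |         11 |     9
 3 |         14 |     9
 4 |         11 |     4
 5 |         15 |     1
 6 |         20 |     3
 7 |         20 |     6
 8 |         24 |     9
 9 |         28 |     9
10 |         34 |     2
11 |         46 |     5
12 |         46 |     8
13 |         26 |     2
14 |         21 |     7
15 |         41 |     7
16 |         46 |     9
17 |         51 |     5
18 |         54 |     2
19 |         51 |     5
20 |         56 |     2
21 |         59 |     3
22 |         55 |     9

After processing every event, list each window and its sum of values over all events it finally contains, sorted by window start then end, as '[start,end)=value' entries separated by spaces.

i=0 t=4 v=4: → [0,12); WM=−∞
i=1 t=8 v=8: → [0,12); WM=6
i=2 t=11 v=9: → [0,12); WM=6
i=3 t=14 v=9: → [12,24); WM=12; [0,12) fires=21
i=4 t=11 v=4: → [0,12); WM=12
i=5 t=15 v=1: → [12,24); WM=13
i=6 t=20 v=3: → [12,24); WM=13
i=7 t=20 v=6: → [12,24); WM=18
i=8 t=24 v=9: → [24,36); WM=18
i=9 t=28 v=9: → [24,36); WM=26; [12,24) fires=19
i=10 t=34 v=2: → [24,36); WM=26
i=11 t=46 v=5: → [36,48); WM=44; [24,36) fires=20
i=12 t=46 v=8: → [36,48); WM=44
i=13 t=26 v=2: DROP (t<44-1); WM=44
i=14 t=21 v=7: DROP (t<44-1); WM=44
i=15 t=41 v=7: DROP (t<44-1); WM=44
i=16 t=46 v=9: → [36,48); WM=44
i=17 t=51 v=5: → [48,60); WM=49; [36,48) fires=22
i=18 t=54 v=2: → [48,60); WM=49
i=19 t=51 v=5: → [48,60); WM=52
i=20 t=56 v=2: → [48,60); WM=52
i=21 t=59 v=3: → [48,60); WM=57
i=22 t=55 v=9: DROP (t<57-1); WM=57

[0,12)=25 [12,24)=19 [24,36)=20 [36,48)=22 [48,60)=17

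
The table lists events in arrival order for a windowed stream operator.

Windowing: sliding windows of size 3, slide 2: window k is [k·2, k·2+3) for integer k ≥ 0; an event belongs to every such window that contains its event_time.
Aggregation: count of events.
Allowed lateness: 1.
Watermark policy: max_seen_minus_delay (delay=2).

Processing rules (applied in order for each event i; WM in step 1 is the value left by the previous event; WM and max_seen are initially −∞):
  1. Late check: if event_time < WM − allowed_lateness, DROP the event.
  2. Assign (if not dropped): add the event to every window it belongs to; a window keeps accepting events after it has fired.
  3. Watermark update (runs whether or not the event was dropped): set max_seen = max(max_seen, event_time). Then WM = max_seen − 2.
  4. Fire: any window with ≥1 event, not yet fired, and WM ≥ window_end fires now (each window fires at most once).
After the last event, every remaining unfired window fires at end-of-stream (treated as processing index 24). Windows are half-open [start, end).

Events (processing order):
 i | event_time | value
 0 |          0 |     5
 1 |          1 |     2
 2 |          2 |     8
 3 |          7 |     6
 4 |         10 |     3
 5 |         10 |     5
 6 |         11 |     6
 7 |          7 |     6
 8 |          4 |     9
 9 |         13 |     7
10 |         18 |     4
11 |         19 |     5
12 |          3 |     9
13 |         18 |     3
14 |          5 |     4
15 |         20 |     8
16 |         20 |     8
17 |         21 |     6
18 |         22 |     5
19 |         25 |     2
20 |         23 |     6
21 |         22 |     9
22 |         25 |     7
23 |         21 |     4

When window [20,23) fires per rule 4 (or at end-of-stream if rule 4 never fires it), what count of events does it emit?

4

i=0 t=0 v=5: → [0,3); WM=-2
i=1 t=1 v=2: → [0,3); WM=-1
i=2 t=2 v=8: → [2,5),[0,3); WM=0
i=3 t=7 v=6: → [6,9); WM=5; [0,3) fires=3 [2,5) fires=1
i=4 t=10 v=3: → [10,13),[8,11); WM=8
i=5 t=10 v=5: → [10,13),[8,11); WM=8
i=6 t=11 v=6: → [10,13); WM=9; [6,9) fires=1
i=7 t=7 v=6: DROP (t<9-1); WM=9
i=8 t=4 v=9: DROP (t<9-1); WM=9
i=9 t=13 v=7: → [12,15); WM=11; [8,11) fires=2
i=10 t=18 v=4: → [18,21),[16,19); WM=16; [10,13) fires=3 [12,15) fires=1
i=11 t=19 v=5: → [18,21); WM=17
i=12 t=3 v=9: DROP (t<17-1); WM=17
i=13 t=18 v=3: → [18,21),[16,19); WM=17
i=14 t=5 v=4: DROP (t<17-1); WM=17
i=15 t=20 v=8: → [20,23),[18,21); WM=18
i=16 t=20 v=8: → [20,23),[18,21); WM=18
i=17 t=21 v=6: → [20,23); WM=19; [16,19) fires=2
i=18 t=22 v=5: → [22,25),[20,23); WM=20
i=19 t=25 v=2: → [24,27); WM=23; [18,21) fires=5 [20,23) fires=4
i=20 t=23 v=6: → [22,25); WM=23
i=21 t=22 v=9: → [22,25),[20,23); WM=23
i=22 t=25 v=7: → [24,27); WM=23
i=23 t=21 v=4: DROP (t<23-1); WM=23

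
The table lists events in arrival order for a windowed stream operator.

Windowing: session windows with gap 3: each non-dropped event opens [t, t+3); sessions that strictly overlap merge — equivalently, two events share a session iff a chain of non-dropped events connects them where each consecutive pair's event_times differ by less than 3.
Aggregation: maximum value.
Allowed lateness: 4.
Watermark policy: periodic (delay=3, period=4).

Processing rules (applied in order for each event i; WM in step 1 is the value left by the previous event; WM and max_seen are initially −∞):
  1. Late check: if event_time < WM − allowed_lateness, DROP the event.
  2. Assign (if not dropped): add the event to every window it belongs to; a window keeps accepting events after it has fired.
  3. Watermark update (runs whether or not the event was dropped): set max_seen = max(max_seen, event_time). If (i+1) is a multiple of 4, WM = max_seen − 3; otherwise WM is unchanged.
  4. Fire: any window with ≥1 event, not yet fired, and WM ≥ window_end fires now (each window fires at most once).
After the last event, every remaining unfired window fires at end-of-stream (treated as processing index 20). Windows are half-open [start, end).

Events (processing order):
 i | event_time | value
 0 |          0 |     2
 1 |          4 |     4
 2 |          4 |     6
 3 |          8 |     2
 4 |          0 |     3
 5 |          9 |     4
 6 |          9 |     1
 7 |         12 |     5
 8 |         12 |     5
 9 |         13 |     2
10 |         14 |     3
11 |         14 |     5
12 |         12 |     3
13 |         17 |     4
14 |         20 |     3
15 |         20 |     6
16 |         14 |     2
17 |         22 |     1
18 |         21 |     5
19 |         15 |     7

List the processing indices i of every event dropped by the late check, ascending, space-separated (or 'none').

i=0 t=0 v=2: → [0,3); WM=−∞
i=1 t=4 v=4: → [4,7); WM=−∞
i=2 t=4 v=6: → [4,7); WM=−∞
i=3 t=8 v=2: → [8,11); WM=5
i=4 t=0 v=3: DROP (t<5-4); WM=5
i=5 t=9 v=4: → [8,12); WM=5
i=6 t=9 v=1: → [8,12); WM=5
i=7 t=12 v=5: → [12,15); WM=9
i=8 t=12 v=5: → [12,15); WM=9
i=9 t=13 v=2: → [12,16); WM=9
i=10 t=14 v=3: → [12,17); WM=9
i=11 t=14 v=5: → [12,17); WM=11
i=12 t=12 v=3: → [12,17); WM=11
i=13 t=17 v=4: → [17,20); WM=11
i=14 t=20 v=3: → [20,23); WM=11
i=15 t=20 v=6: → [20,23); WM=17
i=16 t=14 v=2: → [12,17); WM=17
i=17 t=22 v=1: → [20,25); WM=17
i=18 t=21 v=5: → [20,25); WM=17
i=19 t=15 v=7: → [12,20); WM=19

4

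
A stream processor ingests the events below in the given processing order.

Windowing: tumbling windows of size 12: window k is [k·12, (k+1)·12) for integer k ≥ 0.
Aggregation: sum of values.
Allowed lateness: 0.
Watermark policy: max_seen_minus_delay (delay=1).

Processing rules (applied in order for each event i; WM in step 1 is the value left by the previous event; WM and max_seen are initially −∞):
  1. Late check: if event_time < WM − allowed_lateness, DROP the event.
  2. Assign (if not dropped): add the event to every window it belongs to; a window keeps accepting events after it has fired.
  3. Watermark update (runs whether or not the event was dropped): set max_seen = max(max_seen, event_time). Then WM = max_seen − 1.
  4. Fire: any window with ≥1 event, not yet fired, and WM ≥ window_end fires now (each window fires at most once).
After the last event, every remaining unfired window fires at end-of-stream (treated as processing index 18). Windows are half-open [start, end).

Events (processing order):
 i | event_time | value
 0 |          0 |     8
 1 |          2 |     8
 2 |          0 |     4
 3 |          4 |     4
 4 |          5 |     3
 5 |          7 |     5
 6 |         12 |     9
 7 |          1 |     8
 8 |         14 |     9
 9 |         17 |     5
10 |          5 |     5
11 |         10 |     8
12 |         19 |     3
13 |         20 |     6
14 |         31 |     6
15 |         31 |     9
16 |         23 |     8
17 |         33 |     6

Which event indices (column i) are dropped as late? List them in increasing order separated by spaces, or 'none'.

2 7 10 11 16

i=0 t=0 v=8: → [0,12); WM=-1
i=1 t=2 v=8: → [0,12); WM=1
i=2 t=0 v=4: DROP (t<1-0); WM=1
i=3 t=4 v=4: → [0,12); WM=3
i=4 t=5 v=3: → [0,12); WM=4
i=5 t=7 v=5: → [0,12); WM=6
i=6 t=12 v=9: → [12,24); WM=11
i=7 t=1 v=8: DROP (t<11-0); WM=11
i=8 t=14 v=9: → [12,24); WM=13; [0,12) fires=28
i=9 t=17 v=5: → [12,24); WM=16
i=10 t=5 v=5: DROP (t<16-0); WM=16
i=11 t=10 v=8: DROP (t<16-0); WM=16
i=12 t=19 v=3: → [12,24); WM=18
i=13 t=20 v=6: → [12,24); WM=19
i=14 t=31 v=6: → [24,36); WM=30; [12,24) fires=32
i=15 t=31 v=9: → [24,36); WM=30
i=16 t=23 v=8: DROP (t<30-0); WM=30
i=17 t=33 v=6: → [24,36); WM=32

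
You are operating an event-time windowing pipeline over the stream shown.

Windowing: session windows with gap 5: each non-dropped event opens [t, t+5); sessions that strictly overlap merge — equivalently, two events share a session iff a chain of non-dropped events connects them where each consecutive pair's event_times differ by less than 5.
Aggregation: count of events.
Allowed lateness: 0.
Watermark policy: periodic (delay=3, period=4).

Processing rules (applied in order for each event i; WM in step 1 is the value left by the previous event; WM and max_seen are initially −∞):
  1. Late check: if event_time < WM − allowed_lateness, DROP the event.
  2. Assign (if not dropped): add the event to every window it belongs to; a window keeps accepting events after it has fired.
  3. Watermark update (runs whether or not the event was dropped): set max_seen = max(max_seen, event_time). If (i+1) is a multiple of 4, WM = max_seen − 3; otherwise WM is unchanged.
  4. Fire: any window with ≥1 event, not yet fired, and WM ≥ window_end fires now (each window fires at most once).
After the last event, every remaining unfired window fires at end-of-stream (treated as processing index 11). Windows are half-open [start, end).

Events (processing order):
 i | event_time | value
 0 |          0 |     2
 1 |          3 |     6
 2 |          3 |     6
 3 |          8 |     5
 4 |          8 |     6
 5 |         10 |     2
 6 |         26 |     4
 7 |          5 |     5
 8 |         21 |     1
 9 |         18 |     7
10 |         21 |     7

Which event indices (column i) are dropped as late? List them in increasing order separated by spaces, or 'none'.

i=0 t=0 v=2: → [0,5); WM=−∞
i=1 t=3 v=6: → [0,8); WM=−∞
i=2 t=3 v=6: → [0,8); WM=−∞
i=3 t=8 v=5: → [8,13); WM=5
i=4 t=8 v=6: → [8,13); WM=5
i=5 t=10 v=2: → [8,15); WM=5
i=6 t=26 v=4: → [26,31); WM=5
i=7 t=5 v=5: → [0,15); WM=23
i=8 t=21 v=1: DROP (t<23-0); WM=23
i=9 t=18 v=7: DROP (t<23-0); WM=23
i=10 t=21 v=7: DROP (t<23-0); WM=23

8 9 10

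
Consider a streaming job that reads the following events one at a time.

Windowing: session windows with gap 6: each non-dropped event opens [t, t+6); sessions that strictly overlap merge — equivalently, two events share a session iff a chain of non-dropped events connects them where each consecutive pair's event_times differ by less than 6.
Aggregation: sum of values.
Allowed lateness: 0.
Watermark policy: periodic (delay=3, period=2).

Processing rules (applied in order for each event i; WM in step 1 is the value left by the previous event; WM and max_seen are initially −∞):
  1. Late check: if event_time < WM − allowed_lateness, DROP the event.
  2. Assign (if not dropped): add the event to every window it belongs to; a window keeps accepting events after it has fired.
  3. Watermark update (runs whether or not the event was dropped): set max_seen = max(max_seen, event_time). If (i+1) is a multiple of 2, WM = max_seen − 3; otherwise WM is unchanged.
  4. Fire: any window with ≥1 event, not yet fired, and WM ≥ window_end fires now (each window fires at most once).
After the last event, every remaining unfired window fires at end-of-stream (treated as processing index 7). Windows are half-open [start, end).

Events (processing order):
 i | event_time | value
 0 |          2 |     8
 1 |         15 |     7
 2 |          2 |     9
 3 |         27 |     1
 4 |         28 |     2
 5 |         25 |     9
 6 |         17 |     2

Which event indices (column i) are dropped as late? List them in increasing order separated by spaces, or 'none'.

i=0 t=2 v=8: → [2,8); WM=−∞
i=1 t=15 v=7: → [15,21); WM=12
i=2 t=2 v=9: DROP (t<12-0); WM=12
i=3 t=27 v=1: → [27,33); WM=24
i=4 t=28 v=2: → [27,34); WM=24
i=5 t=25 v=9: → [25,34); WM=25
i=6 t=17 v=2: DROP (t<25-0); WM=25

2 6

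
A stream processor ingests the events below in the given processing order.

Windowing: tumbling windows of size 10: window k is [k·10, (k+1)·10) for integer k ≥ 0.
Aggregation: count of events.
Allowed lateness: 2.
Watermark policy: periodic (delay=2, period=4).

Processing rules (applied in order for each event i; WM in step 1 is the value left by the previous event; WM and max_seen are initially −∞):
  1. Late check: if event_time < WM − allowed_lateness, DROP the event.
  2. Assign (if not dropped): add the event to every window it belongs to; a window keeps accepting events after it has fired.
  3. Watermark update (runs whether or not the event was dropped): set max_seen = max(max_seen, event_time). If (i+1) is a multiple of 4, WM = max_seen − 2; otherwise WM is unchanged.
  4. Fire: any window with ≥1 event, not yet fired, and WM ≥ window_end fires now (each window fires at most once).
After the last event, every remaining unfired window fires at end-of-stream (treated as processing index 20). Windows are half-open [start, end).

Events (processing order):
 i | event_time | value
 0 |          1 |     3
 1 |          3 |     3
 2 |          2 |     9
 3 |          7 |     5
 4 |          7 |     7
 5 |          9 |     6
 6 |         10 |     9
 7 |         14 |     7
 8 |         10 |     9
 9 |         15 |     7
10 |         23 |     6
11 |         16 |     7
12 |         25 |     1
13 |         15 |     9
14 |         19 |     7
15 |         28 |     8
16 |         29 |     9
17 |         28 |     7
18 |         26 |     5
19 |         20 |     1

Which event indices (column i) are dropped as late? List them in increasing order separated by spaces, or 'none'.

i=0 t=1 v=3: → [0,10); WM=−∞
i=1 t=3 v=3: → [0,10); WM=−∞
i=2 t=2 v=9: → [0,10); WM=−∞
i=3 t=7 v=5: → [0,10); WM=5
i=4 t=7 v=7: → [0,10); WM=5
i=5 t=9 v=6: → [0,10); WM=5
i=6 t=10 v=9: → [10,20); WM=5
i=7 t=14 v=7: → [10,20); WM=12; [0,10) fires=6
i=8 t=10 v=9: → [10,20); WM=12
i=9 t=15 v=7: → [10,20); WM=12
i=10 t=23 v=6: → [20,30); WM=12
i=11 t=16 v=7: → [10,20); WM=21; [10,20) fires=5
i=12 t=25 v=1: → [20,30); WM=21
i=13 t=15 v=9: DROP (t<21-2); WM=21
i=14 t=19 v=7: → [10,20); WM=21
i=15 t=28 v=8: → [20,30); WM=26
i=16 t=29 v=9: → [20,30); WM=26
i=17 t=28 v=7: → [20,30); WM=26
i=18 t=26 v=5: → [20,30); WM=26
i=19 t=20 v=1: DROP (t<26-2); WM=27

13 19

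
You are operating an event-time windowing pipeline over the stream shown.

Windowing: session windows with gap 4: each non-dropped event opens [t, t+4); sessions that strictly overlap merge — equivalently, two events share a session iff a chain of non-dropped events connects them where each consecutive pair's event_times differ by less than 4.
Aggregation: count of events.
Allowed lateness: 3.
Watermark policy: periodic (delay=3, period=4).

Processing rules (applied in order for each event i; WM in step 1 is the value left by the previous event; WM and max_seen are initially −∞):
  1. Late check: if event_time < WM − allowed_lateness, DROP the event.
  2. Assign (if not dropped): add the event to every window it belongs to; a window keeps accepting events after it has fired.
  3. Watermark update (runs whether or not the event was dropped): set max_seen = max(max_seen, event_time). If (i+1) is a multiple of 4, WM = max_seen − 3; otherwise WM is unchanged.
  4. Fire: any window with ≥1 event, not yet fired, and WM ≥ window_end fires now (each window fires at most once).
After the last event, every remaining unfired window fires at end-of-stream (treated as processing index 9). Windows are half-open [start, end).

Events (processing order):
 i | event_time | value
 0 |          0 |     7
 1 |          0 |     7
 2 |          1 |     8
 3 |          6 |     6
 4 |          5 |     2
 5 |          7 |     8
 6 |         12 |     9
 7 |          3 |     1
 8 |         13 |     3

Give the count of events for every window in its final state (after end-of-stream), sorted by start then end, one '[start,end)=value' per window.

i=0 t=0 v=7: → [0,4); WM=−∞
i=1 t=0 v=7: → [0,4); WM=−∞
i=2 t=1 v=8: → [0,5); WM=−∞
i=3 t=6 v=6: → [6,10); WM=3
i=4 t=5 v=2: → [5,10); WM=3
i=5 t=7 v=8: → [5,11); WM=3
i=6 t=12 v=9: → [12,16); WM=3
i=7 t=3 v=1: → [0,11); WM=9
i=8 t=13 v=3: → [12,17); WM=9

[0,11)=7 [12,17)=2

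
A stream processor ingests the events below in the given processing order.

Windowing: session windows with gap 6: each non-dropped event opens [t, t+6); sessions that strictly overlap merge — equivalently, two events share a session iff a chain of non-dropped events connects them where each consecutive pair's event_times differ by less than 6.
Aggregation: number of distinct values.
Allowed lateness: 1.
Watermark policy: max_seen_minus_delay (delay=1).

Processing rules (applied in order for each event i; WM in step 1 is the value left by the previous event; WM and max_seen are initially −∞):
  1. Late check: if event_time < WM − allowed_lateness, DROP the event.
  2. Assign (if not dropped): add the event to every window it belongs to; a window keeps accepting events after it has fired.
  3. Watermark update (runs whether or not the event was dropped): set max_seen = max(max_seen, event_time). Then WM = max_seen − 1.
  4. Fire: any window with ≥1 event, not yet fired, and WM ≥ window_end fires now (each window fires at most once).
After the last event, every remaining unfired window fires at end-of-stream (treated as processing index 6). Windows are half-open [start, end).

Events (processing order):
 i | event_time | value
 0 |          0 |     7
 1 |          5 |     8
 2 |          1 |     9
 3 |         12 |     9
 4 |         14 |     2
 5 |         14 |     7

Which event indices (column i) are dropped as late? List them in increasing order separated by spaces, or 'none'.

i=0 t=0 v=7: → [0,6); WM=-1
i=1 t=5 v=8: → [0,11); WM=4
i=2 t=1 v=9: DROP (t<4-1); WM=4
i=3 t=12 v=9: → [12,18); WM=11
i=4 t=14 v=2: → [12,20); WM=13
i=5 t=14 v=7: → [12,20); WM=13

2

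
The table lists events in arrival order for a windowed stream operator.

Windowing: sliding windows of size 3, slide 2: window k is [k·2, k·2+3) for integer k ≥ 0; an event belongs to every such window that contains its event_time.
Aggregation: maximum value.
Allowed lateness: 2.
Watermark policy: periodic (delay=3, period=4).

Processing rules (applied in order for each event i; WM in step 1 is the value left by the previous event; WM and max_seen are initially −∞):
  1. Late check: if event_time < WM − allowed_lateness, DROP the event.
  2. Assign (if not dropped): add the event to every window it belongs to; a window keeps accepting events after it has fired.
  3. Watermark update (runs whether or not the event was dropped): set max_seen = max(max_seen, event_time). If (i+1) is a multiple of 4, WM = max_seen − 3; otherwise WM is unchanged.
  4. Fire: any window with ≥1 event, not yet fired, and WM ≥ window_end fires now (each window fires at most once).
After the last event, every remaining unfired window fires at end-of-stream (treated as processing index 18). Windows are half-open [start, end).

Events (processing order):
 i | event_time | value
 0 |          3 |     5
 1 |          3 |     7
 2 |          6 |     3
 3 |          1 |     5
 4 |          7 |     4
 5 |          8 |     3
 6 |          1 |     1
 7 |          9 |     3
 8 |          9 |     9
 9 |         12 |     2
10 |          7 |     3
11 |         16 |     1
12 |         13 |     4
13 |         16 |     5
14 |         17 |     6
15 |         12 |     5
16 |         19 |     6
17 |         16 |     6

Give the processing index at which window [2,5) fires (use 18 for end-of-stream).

i=0 t=3 v=5: → [2,5); WM=−∞
i=1 t=3 v=7: → [2,5); WM=−∞
i=2 t=6 v=3: → [6,9),[4,7); WM=−∞
i=3 t=1 v=5: → [0,3); WM=3; [0,3) fires=5
i=4 t=7 v=4: → [6,9); WM=3
i=5 t=8 v=3: → [8,11),[6,9); WM=3
i=6 t=1 v=1: → [0,3); WM=3
i=7 t=9 v=3: → [8,11); WM=6; [2,5) fires=7
i=8 t=9 v=9: → [8,11); WM=6
i=9 t=12 v=2: → [12,15),[10,13); WM=6
i=10 t=7 v=3: → [6,9); WM=6
i=11 t=16 v=1: → [16,19),[14,17); WM=13; [4,7) fires=3 [6,9) fires=4 [8,11) fires=9 [10,13) fires=2
i=12 t=13 v=4: → [12,15); WM=13
i=13 t=16 v=5: → [16,19),[14,17); WM=13
i=14 t=17 v=6: → [16,19); WM=13
i=15 t=12 v=5: → [12,15),[10,13); WM=14
i=16 t=19 v=6: → [18,21); WM=14
i=17 t=16 v=6: → [16,19),[14,17); WM=14

7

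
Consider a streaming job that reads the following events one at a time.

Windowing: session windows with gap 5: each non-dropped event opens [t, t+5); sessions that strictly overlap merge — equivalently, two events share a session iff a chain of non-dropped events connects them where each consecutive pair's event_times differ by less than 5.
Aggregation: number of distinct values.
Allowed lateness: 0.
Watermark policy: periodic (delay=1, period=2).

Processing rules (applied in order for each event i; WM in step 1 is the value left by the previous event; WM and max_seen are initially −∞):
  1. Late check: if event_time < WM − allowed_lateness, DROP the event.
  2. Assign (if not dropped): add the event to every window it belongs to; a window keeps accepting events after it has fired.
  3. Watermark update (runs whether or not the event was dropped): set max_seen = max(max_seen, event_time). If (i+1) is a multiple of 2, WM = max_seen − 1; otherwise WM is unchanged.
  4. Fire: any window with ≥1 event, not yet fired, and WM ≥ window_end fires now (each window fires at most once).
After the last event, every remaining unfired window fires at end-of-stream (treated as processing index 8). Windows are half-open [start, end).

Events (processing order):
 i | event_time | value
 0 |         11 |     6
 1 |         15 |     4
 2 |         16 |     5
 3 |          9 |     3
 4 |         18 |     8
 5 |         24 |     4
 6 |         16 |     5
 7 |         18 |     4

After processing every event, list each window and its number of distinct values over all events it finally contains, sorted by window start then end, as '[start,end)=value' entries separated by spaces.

[11,23)=4 [24,29)=1

i=0 t=11 v=6: → [11,16); WM=−∞
i=1 t=15 v=4: → [11,20); WM=14
i=2 t=16 v=5: → [11,21); WM=14
i=3 t=9 v=3: DROP (t<14-0); WM=15
i=4 t=18 v=8: → [11,23); WM=15
i=5 t=24 v=4: → [24,29); WM=23
i=6 t=16 v=5: DROP (t<23-0); WM=23
i=7 t=18 v=4: DROP (t<23-0); WM=23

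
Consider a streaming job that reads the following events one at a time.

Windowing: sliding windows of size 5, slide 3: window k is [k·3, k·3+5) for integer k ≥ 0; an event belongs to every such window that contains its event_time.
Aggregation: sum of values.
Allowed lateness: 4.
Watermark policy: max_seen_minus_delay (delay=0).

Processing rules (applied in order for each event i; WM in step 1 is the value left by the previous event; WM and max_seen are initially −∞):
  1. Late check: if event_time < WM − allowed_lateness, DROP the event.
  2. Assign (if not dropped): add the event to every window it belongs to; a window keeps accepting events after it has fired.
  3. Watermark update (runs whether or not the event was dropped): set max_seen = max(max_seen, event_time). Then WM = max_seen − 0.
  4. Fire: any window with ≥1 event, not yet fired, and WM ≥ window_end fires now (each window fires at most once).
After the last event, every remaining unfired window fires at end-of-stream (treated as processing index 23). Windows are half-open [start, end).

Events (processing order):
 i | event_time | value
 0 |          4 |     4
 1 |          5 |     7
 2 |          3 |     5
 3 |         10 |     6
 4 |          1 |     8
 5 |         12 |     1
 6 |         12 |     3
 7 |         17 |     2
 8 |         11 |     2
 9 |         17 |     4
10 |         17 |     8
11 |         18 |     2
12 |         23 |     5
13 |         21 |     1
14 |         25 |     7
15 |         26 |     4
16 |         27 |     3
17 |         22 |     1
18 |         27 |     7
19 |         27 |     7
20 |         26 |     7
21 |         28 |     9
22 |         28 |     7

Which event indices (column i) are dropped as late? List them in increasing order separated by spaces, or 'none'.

i=0 t=4 v=4: → [3,8),[0,5); WM=4
i=1 t=5 v=7: → [3,8); WM=5; [0,5) fires=4
i=2 t=3 v=5: → [3,8),[0,5); WM=5
i=3 t=10 v=6: → [9,14),[6,11); WM=10; [3,8) fires=16
i=4 t=1 v=8: DROP (t<10-4); WM=10
i=5 t=12 v=1: → [12,17),[9,14); WM=12; [6,11) fires=6
i=6 t=12 v=3: → [12,17),[9,14); WM=12
i=7 t=17 v=2: → [15,20); WM=17; [9,14) fires=10 [12,17) fires=4
i=8 t=11 v=2: DROP (t<17-4); WM=17
i=9 t=17 v=4: → [15,20); WM=17
i=10 t=17 v=8: → [15,20); WM=17
i=11 t=18 v=2: → [18,23),[15,20); WM=18
i=12 t=23 v=5: → [21,26); WM=23; [15,20) fires=16 [18,23) fires=2
i=13 t=21 v=1: → [21,26),[18,23); WM=23
i=14 t=25 v=7: → [24,29),[21,26); WM=25
i=15 t=26 v=4: → [24,29); WM=26; [21,26) fires=13
i=16 t=27 v=3: → [27,32),[24,29); WM=27
i=17 t=22 v=1: DROP (t<27-4); WM=27
i=18 t=27 v=7: → [27,32),[24,29); WM=27
i=19 t=27 v=7: → [27,32),[24,29); WM=27
i=20 t=26 v=7: → [24,29); WM=27
i=21 t=28 v=9: → [27,32),[24,29); WM=28
i=22 t=28 v=7: → [27,32),[24,29); WM=28

4 8 17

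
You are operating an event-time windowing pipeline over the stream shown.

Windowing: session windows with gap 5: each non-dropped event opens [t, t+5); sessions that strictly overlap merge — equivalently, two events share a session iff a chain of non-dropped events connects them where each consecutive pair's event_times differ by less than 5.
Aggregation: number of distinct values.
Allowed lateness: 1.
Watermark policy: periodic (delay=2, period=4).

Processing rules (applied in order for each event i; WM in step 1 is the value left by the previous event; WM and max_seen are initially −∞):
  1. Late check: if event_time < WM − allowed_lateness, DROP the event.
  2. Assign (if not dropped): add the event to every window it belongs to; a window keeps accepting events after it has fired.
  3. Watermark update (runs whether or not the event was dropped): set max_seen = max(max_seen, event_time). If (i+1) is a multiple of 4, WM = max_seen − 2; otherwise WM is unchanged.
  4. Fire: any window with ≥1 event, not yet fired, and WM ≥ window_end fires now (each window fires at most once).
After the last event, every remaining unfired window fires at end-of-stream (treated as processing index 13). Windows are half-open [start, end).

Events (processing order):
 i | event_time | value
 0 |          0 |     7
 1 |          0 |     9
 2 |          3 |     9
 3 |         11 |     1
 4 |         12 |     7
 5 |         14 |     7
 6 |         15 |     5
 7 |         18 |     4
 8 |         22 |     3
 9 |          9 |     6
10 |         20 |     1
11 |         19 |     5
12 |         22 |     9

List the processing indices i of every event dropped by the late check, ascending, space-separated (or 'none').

9

i=0 t=0 v=7: → [0,5); WM=−∞
i=1 t=0 v=9: → [0,5); WM=−∞
i=2 t=3 v=9: → [0,8); WM=−∞
i=3 t=11 v=1: → [11,16); WM=9
i=4 t=12 v=7: → [11,17); WM=9
i=5 t=14 v=7: → [11,19); WM=9
i=6 t=15 v=5: → [11,20); WM=9
i=7 t=18 v=4: → [11,23); WM=16
i=8 t=22 v=3: → [11,27); WM=16
i=9 t=9 v=6: DROP (t<16-1); WM=16
i=10 t=20 v=1: → [11,27); WM=16
i=11 t=19 v=5: → [11,27); WM=20
i=12 t=22 v=9: → [11,27); WM=20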